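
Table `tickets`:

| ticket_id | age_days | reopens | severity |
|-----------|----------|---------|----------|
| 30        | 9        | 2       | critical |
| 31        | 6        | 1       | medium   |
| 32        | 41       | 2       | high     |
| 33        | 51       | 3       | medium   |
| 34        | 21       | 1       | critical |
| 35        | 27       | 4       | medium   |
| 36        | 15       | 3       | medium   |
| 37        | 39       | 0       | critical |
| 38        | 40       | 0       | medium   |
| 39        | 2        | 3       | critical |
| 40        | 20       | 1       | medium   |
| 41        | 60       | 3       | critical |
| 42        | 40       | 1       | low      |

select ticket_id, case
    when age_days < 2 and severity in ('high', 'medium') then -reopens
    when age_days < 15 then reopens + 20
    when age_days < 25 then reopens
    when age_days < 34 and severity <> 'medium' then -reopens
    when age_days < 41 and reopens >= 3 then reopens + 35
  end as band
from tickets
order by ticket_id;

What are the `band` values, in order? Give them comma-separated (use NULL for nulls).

ticket_id=30: age_days < 15 → 22
ticket_id=31: age_days < 15 → 21
ticket_id=32: (no match → NULL) → NULL
ticket_id=33: (no match → NULL) → NULL
ticket_id=34: age_days < 25 → 1
ticket_id=35: age_days < 41 and reopens >= 3 → 39
ticket_id=36: age_days < 25 → 3
ticket_id=37: (no match → NULL) → NULL
ticket_id=38: (no match → NULL) → NULL
ticket_id=39: age_days < 15 → 23
ticket_id=40: age_days < 25 → 1
ticket_id=41: (no match → NULL) → NULL
ticket_id=42: (no match → NULL) → NULL

22, 21, NULL, NULL, 1, 39, 3, NULL, NULL, 23, 1, NULL, NULL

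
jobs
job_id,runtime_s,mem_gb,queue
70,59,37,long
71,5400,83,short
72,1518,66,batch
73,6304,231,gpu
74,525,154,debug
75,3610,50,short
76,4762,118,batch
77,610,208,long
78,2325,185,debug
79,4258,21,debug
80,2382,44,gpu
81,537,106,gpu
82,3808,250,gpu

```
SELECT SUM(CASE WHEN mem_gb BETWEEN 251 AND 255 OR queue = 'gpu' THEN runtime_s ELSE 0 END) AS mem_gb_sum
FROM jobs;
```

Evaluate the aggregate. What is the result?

job_id=70: ✗
job_id=71: ✗
job_id=72: ✗
job_id=73: ✓ → 6304
job_id=74: ✗
job_id=75: ✗
job_id=76: ✗
job_id=77: ✗
job_id=78: ✗
job_id=79: ✗
job_id=80: ✓ → 2382
job_id=81: ✓ → 537
job_id=82: ✓ → 3808
mem_gb_sum = 6304 + 2382 + 537 + 3808 = 13031

13031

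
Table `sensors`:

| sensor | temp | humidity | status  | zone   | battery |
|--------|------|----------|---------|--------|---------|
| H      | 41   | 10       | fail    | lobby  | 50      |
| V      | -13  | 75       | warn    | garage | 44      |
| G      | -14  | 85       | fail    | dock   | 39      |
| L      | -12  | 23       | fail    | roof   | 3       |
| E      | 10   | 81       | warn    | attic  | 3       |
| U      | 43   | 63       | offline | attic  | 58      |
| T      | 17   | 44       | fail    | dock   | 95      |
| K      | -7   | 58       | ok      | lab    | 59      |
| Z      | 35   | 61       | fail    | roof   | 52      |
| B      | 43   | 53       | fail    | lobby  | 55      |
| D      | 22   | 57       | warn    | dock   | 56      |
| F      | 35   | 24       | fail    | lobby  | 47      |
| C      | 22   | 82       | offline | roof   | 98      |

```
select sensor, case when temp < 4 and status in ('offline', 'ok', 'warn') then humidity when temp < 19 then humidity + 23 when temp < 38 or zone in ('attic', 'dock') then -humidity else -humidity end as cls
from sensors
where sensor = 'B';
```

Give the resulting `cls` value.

-53

sensor = B: temp=43, humidity=53, status=fail, zone=lobby, battery=55.
temp < 4 and status in ('offline', 'ok', 'warn') → false
temp < 19 → false
temp < 38 or zone in ('attic', 'dock') → false
No prior WHEN matched → ELSE → -53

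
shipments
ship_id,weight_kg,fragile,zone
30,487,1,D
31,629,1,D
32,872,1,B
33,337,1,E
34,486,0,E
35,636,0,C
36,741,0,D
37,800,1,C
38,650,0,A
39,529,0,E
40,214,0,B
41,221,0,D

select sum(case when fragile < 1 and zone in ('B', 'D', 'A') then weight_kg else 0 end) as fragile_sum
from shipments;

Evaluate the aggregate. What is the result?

1826

ship_id=30: ✗
ship_id=31: ✗
ship_id=32: ✗
ship_id=33: ✗
ship_id=34: ✗
ship_id=35: ✗
ship_id=36: ✓ → 741
ship_id=37: ✗
ship_id=38: ✓ → 650
ship_id=39: ✗
ship_id=40: ✓ → 214
ship_id=41: ✓ → 221
fragile_sum = 741 + 650 + 214 + 221 = 1826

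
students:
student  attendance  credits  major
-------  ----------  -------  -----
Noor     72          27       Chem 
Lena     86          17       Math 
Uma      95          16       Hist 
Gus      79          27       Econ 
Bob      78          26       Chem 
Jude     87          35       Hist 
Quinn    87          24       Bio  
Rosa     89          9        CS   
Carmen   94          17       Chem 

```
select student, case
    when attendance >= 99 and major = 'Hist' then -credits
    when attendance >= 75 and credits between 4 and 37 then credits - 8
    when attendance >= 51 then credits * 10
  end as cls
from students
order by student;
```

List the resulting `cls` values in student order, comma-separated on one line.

18, 9, 19, 27, 9, 270, 16, 1, 8

student=Bob: attendance >= 75 and credits between 4 and 37 → 18
student=Carmen: attendance >= 75 and credits between 4 and 37 → 9
student=Gus: attendance >= 75 and credits between 4 and 37 → 19
student=Jude: attendance >= 75 and credits between 4 and 37 → 27
student=Lena: attendance >= 75 and credits between 4 and 37 → 9
student=Noor: attendance >= 51 → 270
student=Quinn: attendance >= 75 and credits between 4 and 37 → 16
student=Rosa: attendance >= 75 and credits between 4 and 37 → 1
student=Uma: attendance >= 75 and credits between 4 and 37 → 8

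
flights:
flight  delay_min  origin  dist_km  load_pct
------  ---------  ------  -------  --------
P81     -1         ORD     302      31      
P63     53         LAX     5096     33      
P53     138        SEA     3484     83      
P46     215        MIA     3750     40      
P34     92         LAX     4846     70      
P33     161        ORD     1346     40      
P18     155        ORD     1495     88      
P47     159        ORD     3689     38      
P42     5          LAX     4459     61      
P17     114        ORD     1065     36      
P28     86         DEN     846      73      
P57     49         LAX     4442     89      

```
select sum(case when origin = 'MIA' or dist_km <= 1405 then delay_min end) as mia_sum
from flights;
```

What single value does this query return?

575

flight=P81: ✓ → -1
flight=P63: ✗
flight=P53: ✗
flight=P46: ✓ → 215
flight=P34: ✗
flight=P33: ✓ → 161
flight=P18: ✗
flight=P47: ✗
flight=P42: ✗
flight=P17: ✓ → 114
flight=P28: ✓ → 86
flight=P57: ✗
mia_sum = -1 + 215 + 161 + 114 + 86 = 575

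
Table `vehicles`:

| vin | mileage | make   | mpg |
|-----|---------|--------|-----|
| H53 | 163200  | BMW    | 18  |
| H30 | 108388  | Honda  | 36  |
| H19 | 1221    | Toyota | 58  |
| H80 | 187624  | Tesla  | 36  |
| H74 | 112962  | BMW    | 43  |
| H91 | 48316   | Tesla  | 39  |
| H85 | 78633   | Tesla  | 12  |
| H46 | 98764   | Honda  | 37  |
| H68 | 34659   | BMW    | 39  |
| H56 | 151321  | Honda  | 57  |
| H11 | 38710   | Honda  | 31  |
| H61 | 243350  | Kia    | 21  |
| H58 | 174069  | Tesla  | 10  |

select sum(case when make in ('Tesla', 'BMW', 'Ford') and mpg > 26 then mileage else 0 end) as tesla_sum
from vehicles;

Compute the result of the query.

383561

vin=H53: ✗
vin=H30: ✗
vin=H19: ✗
vin=H80: ✓ → 187624
vin=H74: ✓ → 112962
vin=H91: ✓ → 48316
vin=H85: ✗
vin=H46: ✗
vin=H68: ✓ → 34659
vin=H56: ✗
vin=H11: ✗
vin=H61: ✗
vin=H58: ✗
tesla_sum = 187624 + 112962 + 48316 + 34659 = 383561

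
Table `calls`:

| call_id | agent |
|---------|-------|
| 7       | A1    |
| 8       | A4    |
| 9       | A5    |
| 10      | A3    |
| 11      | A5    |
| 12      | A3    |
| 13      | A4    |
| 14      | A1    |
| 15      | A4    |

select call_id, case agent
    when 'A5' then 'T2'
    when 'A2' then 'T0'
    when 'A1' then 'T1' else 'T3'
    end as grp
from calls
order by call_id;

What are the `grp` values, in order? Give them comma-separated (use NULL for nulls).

T1, T3, T2, T3, T2, T3, T3, T1, T3

call_id=7: agent='A1' → T1
call_id=8: ELSE → T3
call_id=9: agent='A5' → T2
call_id=10: ELSE → T3
call_id=11: agent='A5' → T2
call_id=12: ELSE → T3
call_id=13: ELSE → T3
call_id=14: agent='A1' → T1
call_id=15: ELSE → T3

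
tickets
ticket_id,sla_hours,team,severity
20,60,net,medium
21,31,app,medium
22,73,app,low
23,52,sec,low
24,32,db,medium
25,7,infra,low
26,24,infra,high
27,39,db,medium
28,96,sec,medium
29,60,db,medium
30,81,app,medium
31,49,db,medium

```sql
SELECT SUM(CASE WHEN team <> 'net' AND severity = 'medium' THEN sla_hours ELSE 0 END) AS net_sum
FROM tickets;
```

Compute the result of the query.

ticket_id=20: ✗
ticket_id=21: ✓ → 31
ticket_id=22: ✗
ticket_id=23: ✗
ticket_id=24: ✓ → 32
ticket_id=25: ✗
ticket_id=26: ✗
ticket_id=27: ✓ → 39
ticket_id=28: ✓ → 96
ticket_id=29: ✓ → 60
ticket_id=30: ✓ → 81
ticket_id=31: ✓ → 49
net_sum = 31 + 32 + 39 + 96 + 60 + 81 + 49 = 388

388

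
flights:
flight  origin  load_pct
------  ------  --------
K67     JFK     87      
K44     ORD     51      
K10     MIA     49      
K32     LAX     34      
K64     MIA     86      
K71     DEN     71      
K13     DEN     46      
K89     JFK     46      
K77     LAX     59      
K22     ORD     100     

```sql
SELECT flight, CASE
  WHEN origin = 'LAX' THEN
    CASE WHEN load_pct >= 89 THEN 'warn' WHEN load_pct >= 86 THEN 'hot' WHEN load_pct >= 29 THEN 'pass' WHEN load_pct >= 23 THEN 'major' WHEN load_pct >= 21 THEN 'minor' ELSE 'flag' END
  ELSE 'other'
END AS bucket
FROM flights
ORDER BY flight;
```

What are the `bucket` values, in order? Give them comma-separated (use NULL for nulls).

other, other, other, pass, other, other, other, other, pass, other

flight=K10: origin='MIA' → outer ELSE → other
flight=K13: origin='DEN' → outer ELSE → other
flight=K22: origin='ORD' → outer ELSE → other
flight=K32: origin='LAX' → inner[load_pct >= 29] → pass
flight=K44: origin='ORD' → outer ELSE → other
flight=K64: origin='MIA' → outer ELSE → other
flight=K67: origin='JFK' → outer ELSE → other
flight=K71: origin='DEN' → outer ELSE → other
flight=K77: origin='LAX' → inner[load_pct >= 29] → pass
flight=K89: origin='JFK' → outer ELSE → other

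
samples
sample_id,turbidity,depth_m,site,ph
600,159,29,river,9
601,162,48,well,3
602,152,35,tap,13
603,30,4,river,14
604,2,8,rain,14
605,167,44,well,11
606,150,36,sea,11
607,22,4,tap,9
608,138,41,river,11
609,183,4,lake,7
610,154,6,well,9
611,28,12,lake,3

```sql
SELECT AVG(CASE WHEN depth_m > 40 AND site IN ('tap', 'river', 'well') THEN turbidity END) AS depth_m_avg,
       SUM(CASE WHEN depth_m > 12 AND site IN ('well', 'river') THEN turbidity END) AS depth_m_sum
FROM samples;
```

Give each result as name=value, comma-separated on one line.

depth_m_avg=155.6666666667, depth_m_sum=626

[depth_m_avg: depth_m > 40 AND site IN ('tap', 'river', 'well')]
sample_id=600: ✗
sample_id=601: ✓ → 162
sample_id=602: ✗
sample_id=603: ✗
sample_id=604: ✗
sample_id=605: ✓ → 167
sample_id=606: ✗
sample_id=607: ✗
sample_id=608: ✓ → 138
sample_id=609: ✗
sample_id=610: ✗
sample_id=611: ✗
depth_m_avg = (162 + 167 + 138) / 3 = 155.6666666667
—
[depth_m_sum: depth_m > 12 AND site IN ('well', 'river')]
sample_id=600: ✓ → 159
sample_id=601: ✓ → 162
sample_id=602: ✗
sample_id=603: ✗
sample_id=604: ✗
sample_id=605: ✓ → 167
sample_id=606: ✗
sample_id=607: ✗
sample_id=608: ✓ → 138
sample_id=609: ✗
sample_id=610: ✗
sample_id=611: ✗
depth_m_sum = 159 + 162 + 167 + 138 = 626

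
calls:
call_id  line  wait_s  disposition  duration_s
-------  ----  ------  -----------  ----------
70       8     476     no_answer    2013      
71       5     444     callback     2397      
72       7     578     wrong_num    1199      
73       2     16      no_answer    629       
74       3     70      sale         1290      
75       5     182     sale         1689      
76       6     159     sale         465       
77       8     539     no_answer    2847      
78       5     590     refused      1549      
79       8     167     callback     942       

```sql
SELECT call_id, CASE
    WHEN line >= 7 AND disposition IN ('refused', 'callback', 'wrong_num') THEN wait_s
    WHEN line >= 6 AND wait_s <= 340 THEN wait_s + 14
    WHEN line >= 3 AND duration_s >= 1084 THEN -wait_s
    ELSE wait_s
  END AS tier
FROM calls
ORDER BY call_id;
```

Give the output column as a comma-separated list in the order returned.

call_id=70: line >= 3 AND duration_s >= 1084 → -476
call_id=71: line >= 3 AND duration_s >= 1084 → -444
call_id=72: line >= 7 AND disposition IN ('refused', 'callback', 'wrong_num') → 578
call_id=73: ELSE → 16
call_id=74: line >= 3 AND duration_s >= 1084 → -70
call_id=75: line >= 3 AND duration_s >= 1084 → -182
call_id=76: line >= 6 AND wait_s <= 340 → 173
call_id=77: line >= 3 AND duration_s >= 1084 → -539
call_id=78: line >= 3 AND duration_s >= 1084 → -590
call_id=79: line >= 7 AND disposition IN ('refused', 'callback', 'wrong_num') → 167

-476, -444, 578, 16, -70, -182, 173, -539, -590, 167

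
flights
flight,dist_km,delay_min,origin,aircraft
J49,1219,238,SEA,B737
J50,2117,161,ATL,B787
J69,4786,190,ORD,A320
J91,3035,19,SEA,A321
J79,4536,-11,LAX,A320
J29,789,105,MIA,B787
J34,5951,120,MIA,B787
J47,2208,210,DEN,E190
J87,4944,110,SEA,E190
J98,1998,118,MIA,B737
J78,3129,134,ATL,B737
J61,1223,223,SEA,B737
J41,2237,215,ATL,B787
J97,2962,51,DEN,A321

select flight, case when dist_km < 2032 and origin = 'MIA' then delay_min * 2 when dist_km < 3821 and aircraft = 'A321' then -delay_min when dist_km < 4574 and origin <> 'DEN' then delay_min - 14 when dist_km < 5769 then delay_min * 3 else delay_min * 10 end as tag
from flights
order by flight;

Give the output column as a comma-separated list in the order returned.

flight=J29: dist_km < 2032 and origin = 'MIA' → 210
flight=J34: ELSE → 1200
flight=J41: dist_km < 4574 and origin <> 'DEN' → 201
flight=J47: dist_km < 5769 → 630
flight=J49: dist_km < 4574 and origin <> 'DEN' → 224
flight=J50: dist_km < 4574 and origin <> 'DEN' → 147
flight=J61: dist_km < 4574 and origin <> 'DEN' → 209
flight=J69: dist_km < 5769 → 570
flight=J78: dist_km < 4574 and origin <> 'DEN' → 120
flight=J79: dist_km < 4574 and origin <> 'DEN' → -25
flight=J87: dist_km < 5769 → 330
flight=J91: dist_km < 3821 and aircraft = 'A321' → -19
flight=J97: dist_km < 3821 and aircraft = 'A321' → -51
flight=J98: dist_km < 2032 and origin = 'MIA' → 236

210, 1200, 201, 630, 224, 147, 209, 570, 120, -25, 330, -19, -51, 236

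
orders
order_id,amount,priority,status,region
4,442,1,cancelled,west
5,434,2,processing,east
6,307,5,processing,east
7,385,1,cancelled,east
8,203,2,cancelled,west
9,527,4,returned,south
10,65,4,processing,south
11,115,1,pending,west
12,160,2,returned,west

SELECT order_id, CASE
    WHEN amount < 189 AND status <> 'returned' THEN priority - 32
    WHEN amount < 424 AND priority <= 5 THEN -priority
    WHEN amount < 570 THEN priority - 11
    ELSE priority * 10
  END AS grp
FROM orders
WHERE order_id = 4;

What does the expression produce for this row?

order_id = 4: amount=442, priority=1, status=cancelled, region=west.
amount < 189 AND status <> 'returned' → false
amount < 424 AND priority <= 5 → false
amount < 570 → true → -10

-10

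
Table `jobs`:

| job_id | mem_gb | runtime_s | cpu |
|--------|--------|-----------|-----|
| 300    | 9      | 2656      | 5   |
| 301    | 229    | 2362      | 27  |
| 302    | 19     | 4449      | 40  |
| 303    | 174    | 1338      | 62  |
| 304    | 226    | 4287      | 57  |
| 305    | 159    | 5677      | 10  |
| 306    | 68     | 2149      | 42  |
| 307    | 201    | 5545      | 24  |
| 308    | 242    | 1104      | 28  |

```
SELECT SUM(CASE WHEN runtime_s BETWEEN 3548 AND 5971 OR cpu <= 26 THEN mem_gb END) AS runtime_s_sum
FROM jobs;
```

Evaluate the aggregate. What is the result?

job_id=300: ✓ → 9
job_id=301: ✗
job_id=302: ✓ → 19
job_id=303: ✗
job_id=304: ✓ → 226
job_id=305: ✓ → 159
job_id=306: ✗
job_id=307: ✓ → 201
job_id=308: ✗
runtime_s_sum = 9 + 19 + 226 + 159 + 201 = 614

614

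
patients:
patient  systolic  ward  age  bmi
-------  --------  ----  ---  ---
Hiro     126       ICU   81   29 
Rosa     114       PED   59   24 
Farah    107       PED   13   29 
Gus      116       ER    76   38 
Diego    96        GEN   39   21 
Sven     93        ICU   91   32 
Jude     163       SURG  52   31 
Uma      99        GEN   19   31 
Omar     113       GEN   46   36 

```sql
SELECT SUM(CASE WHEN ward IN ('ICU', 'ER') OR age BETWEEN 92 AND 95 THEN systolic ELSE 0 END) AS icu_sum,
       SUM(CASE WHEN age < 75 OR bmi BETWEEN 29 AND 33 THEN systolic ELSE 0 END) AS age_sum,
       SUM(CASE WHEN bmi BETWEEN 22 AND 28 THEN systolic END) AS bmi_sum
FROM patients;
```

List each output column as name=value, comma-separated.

icu_sum=335, age_sum=911, bmi_sum=114

[icu_sum: ward IN ('ICU', 'ER') OR age BETWEEN 92 AND 95]
patient=Hiro: ✓ → 126
patient=Rosa: ✗
patient=Farah: ✗
patient=Gus: ✓ → 116
patient=Diego: ✗
patient=Sven: ✓ → 93
patient=Jude: ✗
patient=Uma: ✗
patient=Omar: ✗
icu_sum = 126 + 116 + 93 = 335
—
[age_sum: age < 75 OR bmi BETWEEN 29 AND 33]
patient=Hiro: ✓ → 126
patient=Rosa: ✓ → 114
patient=Farah: ✓ → 107
patient=Gus: ✗
patient=Diego: ✓ → 96
patient=Sven: ✓ → 93
patient=Jude: ✓ → 163
patient=Uma: ✓ → 99
patient=Omar: ✓ → 113
age_sum = 126 + 114 + 107 + 96 + 93 + 163 + 99 + 113 = 911
—
[bmi_sum: bmi BETWEEN 22 AND 28]
patient=Hiro: ✗
patient=Rosa: ✓ → 114
patient=Farah: ✗
patient=Gus: ✗
patient=Diego: ✗
patient=Sven: ✗
patient=Jude: ✗
patient=Uma: ✗
patient=Omar: ✗
bmi_sum = 114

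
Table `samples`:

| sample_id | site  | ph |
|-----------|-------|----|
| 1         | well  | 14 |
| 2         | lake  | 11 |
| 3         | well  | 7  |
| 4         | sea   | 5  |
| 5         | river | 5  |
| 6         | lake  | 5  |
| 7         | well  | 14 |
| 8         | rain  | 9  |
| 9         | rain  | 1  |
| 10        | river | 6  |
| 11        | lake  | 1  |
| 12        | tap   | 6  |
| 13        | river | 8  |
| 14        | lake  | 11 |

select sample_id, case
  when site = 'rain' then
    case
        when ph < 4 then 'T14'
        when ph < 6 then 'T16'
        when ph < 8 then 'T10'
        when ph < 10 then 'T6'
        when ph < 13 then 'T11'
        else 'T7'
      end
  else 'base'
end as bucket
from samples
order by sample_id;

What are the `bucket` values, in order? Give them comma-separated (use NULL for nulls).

sample_id=1: site='well' → outer ELSE → base
sample_id=2: site='lake' → outer ELSE → base
sample_id=3: site='well' → outer ELSE → base
sample_id=4: site='sea' → outer ELSE → base
sample_id=5: site='river' → outer ELSE → base
sample_id=6: site='lake' → outer ELSE → base
sample_id=7: site='well' → outer ELSE → base
sample_id=8: site='rain' → inner[ph < 10] → T6
sample_id=9: site='rain' → inner[ph < 4] → T14
sample_id=10: site='river' → outer ELSE → base
sample_id=11: site='lake' → outer ELSE → base
sample_id=12: site='tap' → outer ELSE → base
sample_id=13: site='river' → outer ELSE → base
sample_id=14: site='lake' → outer ELSE → base

base, base, base, base, base, base, base, T6, T14, base, base, base, base, base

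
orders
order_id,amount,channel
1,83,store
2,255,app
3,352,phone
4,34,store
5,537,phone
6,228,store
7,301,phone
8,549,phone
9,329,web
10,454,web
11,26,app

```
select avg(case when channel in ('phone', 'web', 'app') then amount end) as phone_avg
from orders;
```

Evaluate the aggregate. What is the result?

order_id=1: ✗
order_id=2: ✓ → 255
order_id=3: ✓ → 352
order_id=4: ✗
order_id=5: ✓ → 537
order_id=6: ✗
order_id=7: ✓ → 301
order_id=8: ✓ → 549
order_id=9: ✓ → 329
order_id=10: ✓ → 454
order_id=11: ✓ → 26
phone_avg = (255 + 352 + 537 + 301 + 549 + 329 + 454 + 26) / 8 = 350.375

350.375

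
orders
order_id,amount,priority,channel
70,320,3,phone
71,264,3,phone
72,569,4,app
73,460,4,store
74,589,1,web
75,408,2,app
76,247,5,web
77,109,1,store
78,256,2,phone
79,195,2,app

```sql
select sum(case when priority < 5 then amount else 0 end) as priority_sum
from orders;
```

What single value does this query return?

3170

order_id=70: ✓ → 320
order_id=71: ✓ → 264
order_id=72: ✓ → 569
order_id=73: ✓ → 460
order_id=74: ✓ → 589
order_id=75: ✓ → 408
order_id=76: ✗
order_id=77: ✓ → 109
order_id=78: ✓ → 256
order_id=79: ✓ → 195
priority_sum = 320 + 264 + 569 + 460 + 589 + 408 + 109 + 256 + 195 = 3170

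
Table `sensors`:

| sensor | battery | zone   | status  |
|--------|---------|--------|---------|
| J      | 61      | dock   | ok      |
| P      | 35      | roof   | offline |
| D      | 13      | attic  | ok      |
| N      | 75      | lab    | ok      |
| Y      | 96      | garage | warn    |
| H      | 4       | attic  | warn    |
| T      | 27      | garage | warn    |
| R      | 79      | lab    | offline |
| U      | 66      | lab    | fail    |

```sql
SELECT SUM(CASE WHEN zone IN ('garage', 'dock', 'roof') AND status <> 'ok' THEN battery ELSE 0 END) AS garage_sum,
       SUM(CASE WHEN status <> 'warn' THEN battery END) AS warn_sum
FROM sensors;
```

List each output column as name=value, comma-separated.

garage_sum=158, warn_sum=329

[garage_sum: zone IN ('garage', 'dock', 'roof') AND status <> 'ok']
sensor=J: ✗
sensor=P: ✓ → 35
sensor=D: ✗
sensor=N: ✗
sensor=Y: ✓ → 96
sensor=H: ✗
sensor=T: ✓ → 27
sensor=R: ✗
sensor=U: ✗
garage_sum = 35 + 96 + 27 = 158
—
[warn_sum: status <> 'warn']
sensor=J: ✓ → 61
sensor=P: ✓ → 35
sensor=D: ✓ → 13
sensor=N: ✓ → 75
sensor=Y: ✗
sensor=H: ✗
sensor=T: ✗
sensor=R: ✓ → 79
sensor=U: ✓ → 66
warn_sum = 61 + 35 + 13 + 75 + 79 + 66 = 329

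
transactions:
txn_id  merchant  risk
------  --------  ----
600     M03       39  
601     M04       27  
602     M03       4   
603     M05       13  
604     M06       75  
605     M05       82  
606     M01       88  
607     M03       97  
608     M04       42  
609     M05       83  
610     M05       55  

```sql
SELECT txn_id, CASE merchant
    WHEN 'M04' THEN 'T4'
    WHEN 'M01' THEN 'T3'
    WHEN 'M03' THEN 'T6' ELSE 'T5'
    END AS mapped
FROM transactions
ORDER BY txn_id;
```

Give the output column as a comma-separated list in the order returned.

txn_id=600: merchant='M03' → T6
txn_id=601: merchant='M04' → T4
txn_id=602: merchant='M03' → T6
txn_id=603: ELSE → T5
txn_id=604: ELSE → T5
txn_id=605: ELSE → T5
txn_id=606: merchant='M01' → T3
txn_id=607: merchant='M03' → T6
txn_id=608: merchant='M04' → T4
txn_id=609: ELSE → T5
txn_id=610: ELSE → T5

T6, T4, T6, T5, T5, T5, T3, T6, T4, T5, T5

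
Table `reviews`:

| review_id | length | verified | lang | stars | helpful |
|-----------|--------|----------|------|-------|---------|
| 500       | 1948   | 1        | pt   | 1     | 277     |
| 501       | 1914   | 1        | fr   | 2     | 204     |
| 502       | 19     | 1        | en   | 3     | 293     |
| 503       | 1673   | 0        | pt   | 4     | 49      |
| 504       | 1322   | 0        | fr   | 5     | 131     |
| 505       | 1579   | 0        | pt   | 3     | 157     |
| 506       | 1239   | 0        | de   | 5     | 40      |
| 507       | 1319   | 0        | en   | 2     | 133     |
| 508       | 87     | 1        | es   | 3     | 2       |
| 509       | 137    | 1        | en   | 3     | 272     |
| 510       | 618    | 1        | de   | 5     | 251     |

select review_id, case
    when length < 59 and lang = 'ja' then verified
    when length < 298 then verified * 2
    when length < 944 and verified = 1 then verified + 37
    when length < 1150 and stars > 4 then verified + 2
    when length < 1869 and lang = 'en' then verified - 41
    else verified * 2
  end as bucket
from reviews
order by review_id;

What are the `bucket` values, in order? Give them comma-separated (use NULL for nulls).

review_id=500: ELSE → 2
review_id=501: ELSE → 2
review_id=502: length < 298 → 2
review_id=503: ELSE → 0
review_id=504: ELSE → 0
review_id=505: ELSE → 0
review_id=506: ELSE → 0
review_id=507: length < 1869 and lang = 'en' → -41
review_id=508: length < 298 → 2
review_id=509: length < 298 → 2
review_id=510: length < 944 and verified = 1 → 38

2, 2, 2, 0, 0, 0, 0, -41, 2, 2, 38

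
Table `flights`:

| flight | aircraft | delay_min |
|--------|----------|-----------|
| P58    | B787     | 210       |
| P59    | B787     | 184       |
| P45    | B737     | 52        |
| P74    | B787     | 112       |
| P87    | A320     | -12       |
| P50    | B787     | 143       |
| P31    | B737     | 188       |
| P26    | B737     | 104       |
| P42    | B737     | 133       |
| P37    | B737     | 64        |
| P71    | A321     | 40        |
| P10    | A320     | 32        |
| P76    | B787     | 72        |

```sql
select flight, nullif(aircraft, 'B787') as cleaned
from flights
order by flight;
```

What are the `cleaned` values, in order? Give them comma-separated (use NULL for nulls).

A320, B737, B737, B737, B737, B737, NULL, NULL, NULL, A321, NULL, NULL, A320

flight=P10: aircraft=A320 vs B787: differ → A320
flight=P26: aircraft=B737 vs B787: differ → B737
flight=P31: aircraft=B737 vs B787: differ → B737
flight=P37: aircraft=B737 vs B787: differ → B737
flight=P42: aircraft=B737 vs B787: differ → B737
flight=P45: aircraft=B737 vs B787: differ → B737
flight=P50: aircraft=B787 vs B787: equal → NULL
flight=P58: aircraft=B787 vs B787: equal → NULL
flight=P59: aircraft=B787 vs B787: equal → NULL
flight=P71: aircraft=A321 vs B787: differ → A321
flight=P74: aircraft=B787 vs B787: equal → NULL
flight=P76: aircraft=B787 vs B787: equal → NULL
flight=P87: aircraft=A320 vs B787: differ → A320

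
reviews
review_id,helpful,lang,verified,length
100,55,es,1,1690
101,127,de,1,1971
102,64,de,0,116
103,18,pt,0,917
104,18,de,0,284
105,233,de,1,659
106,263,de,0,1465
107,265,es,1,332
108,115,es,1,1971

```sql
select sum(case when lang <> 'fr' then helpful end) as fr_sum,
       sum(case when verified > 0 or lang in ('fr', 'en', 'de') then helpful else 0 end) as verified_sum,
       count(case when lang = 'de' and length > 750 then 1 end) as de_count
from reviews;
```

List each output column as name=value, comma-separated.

[fr_sum: lang <> 'fr']
review_id=100: ✓ → 55
review_id=101: ✓ → 127
review_id=102: ✓ → 64
review_id=103: ✓ → 18
review_id=104: ✓ → 18
review_id=105: ✓ → 233
review_id=106: ✓ → 263
review_id=107: ✓ → 265
review_id=108: ✓ → 115
fr_sum = 55 + 127 + 64 + 18 + 18 + 233 + 263 + 265 + 115 = 1158
—
[verified_sum: verified > 0 or lang in ('fr', 'en', 'de')]
review_id=100: ✓ → 55
review_id=101: ✓ → 127
review_id=102: ✓ → 64
review_id=103: ✗
review_id=104: ✓ → 18
review_id=105: ✓ → 233
review_id=106: ✓ → 263
review_id=107: ✓ → 265
review_id=108: ✓ → 115
verified_sum = 55 + 127 + 64 + 18 + 233 + 263 + 265 + 115 = 1140
—
[de_count: lang = 'de' and length > 750]
review_id=100: ✗
review_id=101: ✓ → 1
review_id=102: ✗
review_id=103: ✗
review_id=104: ✗
review_id=105: ✗
review_id=106: ✓ → 1
review_id=107: ✗
review_id=108: ✗
de_count = COUNT(1, 1) = 2

fr_sum=1158, verified_sum=1140, de_count=2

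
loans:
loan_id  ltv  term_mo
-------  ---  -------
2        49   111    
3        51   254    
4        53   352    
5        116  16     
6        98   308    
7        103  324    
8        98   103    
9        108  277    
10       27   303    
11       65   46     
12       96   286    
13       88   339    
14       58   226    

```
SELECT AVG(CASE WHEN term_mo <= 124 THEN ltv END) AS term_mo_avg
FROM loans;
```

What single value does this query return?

loan_id=2: ✓ → 49
loan_id=3: ✗
loan_id=4: ✗
loan_id=5: ✓ → 116
loan_id=6: ✗
loan_id=7: ✗
loan_id=8: ✓ → 98
loan_id=9: ✗
loan_id=10: ✗
loan_id=11: ✓ → 65
loan_id=12: ✗
loan_id=13: ✗
loan_id=14: ✗
term_mo_avg = (49 + 116 + 98 + 65) / 4 = 82

82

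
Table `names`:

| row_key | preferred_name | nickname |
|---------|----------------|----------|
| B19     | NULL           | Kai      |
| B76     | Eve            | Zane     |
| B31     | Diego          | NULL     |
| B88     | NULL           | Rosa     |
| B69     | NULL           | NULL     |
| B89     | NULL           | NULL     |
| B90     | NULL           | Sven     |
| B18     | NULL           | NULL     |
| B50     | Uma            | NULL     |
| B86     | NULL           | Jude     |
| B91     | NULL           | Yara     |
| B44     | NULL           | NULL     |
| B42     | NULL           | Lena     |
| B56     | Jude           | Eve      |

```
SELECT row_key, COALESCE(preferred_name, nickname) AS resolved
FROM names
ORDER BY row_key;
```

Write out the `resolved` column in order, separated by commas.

NULL, Kai, Diego, Lena, NULL, Uma, Jude, NULL, Eve, Jude, Rosa, NULL, Sven, Yara

row_key=B18: preferred_name=NULL, nickname=NULL (all NULL) → NULL
row_key=B19: preferred_name=NULL, nickname=Kai → Kai
row_key=B31: preferred_name=Diego → Diego
row_key=B42: preferred_name=NULL, nickname=Lena → Lena
row_key=B44: preferred_name=NULL, nickname=NULL (all NULL) → NULL
row_key=B50: preferred_name=Uma → Uma
row_key=B56: preferred_name=Jude → Jude
row_key=B69: preferred_name=NULL, nickname=NULL (all NULL) → NULL
row_key=B76: preferred_name=Eve → Eve
row_key=B86: preferred_name=NULL, nickname=Jude → Jude
row_key=B88: preferred_name=NULL, nickname=Rosa → Rosa
row_key=B89: preferred_name=NULL, nickname=NULL (all NULL) → NULL
row_key=B90: preferred_name=NULL, nickname=Sven → Sven
row_key=B91: preferred_name=NULL, nickname=Yara → Yara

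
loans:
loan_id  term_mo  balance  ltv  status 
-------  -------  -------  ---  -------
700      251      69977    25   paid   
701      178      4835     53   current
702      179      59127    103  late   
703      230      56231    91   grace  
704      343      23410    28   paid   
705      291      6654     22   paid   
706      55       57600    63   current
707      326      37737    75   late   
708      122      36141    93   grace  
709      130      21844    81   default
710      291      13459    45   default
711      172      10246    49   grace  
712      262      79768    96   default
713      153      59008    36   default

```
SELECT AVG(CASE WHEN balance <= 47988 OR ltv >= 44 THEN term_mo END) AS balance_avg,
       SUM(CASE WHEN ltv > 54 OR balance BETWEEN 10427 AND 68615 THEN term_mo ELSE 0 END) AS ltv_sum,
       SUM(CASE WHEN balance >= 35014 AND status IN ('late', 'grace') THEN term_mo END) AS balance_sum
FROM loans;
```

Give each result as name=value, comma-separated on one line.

balance_avg=214.9166666667, ltv_sum=2091, balance_sum=857

[balance_avg: balance <= 47988 OR ltv >= 44]
loan_id=700: ✗
loan_id=701: ✓ → 178
loan_id=702: ✓ → 179
loan_id=703: ✓ → 230
loan_id=704: ✓ → 343
loan_id=705: ✓ → 291
loan_id=706: ✓ → 55
loan_id=707: ✓ → 326
loan_id=708: ✓ → 122
loan_id=709: ✓ → 130
loan_id=710: ✓ → 291
loan_id=711: ✓ → 172
loan_id=712: ✓ → 262
loan_id=713: ✗
balance_avg = (178 + 179 + 230 + 343 + 291 + 55 + 326 + 122 + 130 + 291 + 172 + 262) / 12 = 214.9166666667
—
[ltv_sum: ltv > 54 OR balance BETWEEN 10427 AND 68615]
loan_id=700: ✗
loan_id=701: ✗
loan_id=702: ✓ → 179
loan_id=703: ✓ → 230
loan_id=704: ✓ → 343
loan_id=705: ✗
loan_id=706: ✓ → 55
loan_id=707: ✓ → 326
loan_id=708: ✓ → 122
loan_id=709: ✓ → 130
loan_id=710: ✓ → 291
loan_id=711: ✗
loan_id=712: ✓ → 262
loan_id=713: ✓ → 153
ltv_sum = 179 + 230 + 343 + 55 + 326 + 122 + 130 + 291 + 262 + 153 = 2091
—
[balance_sum: balance >= 35014 AND status IN ('late', 'grace')]
loan_id=700: ✗
loan_id=701: ✗
loan_id=702: ✓ → 179
loan_id=703: ✓ → 230
loan_id=704: ✗
loan_id=705: ✗
loan_id=706: ✗
loan_id=707: ✓ → 326
loan_id=708: ✓ → 122
loan_id=709: ✗
loan_id=710: ✗
loan_id=711: ✗
loan_id=712: ✗
loan_id=713: ✗
balance_sum = 179 + 230 + 326 + 122 = 857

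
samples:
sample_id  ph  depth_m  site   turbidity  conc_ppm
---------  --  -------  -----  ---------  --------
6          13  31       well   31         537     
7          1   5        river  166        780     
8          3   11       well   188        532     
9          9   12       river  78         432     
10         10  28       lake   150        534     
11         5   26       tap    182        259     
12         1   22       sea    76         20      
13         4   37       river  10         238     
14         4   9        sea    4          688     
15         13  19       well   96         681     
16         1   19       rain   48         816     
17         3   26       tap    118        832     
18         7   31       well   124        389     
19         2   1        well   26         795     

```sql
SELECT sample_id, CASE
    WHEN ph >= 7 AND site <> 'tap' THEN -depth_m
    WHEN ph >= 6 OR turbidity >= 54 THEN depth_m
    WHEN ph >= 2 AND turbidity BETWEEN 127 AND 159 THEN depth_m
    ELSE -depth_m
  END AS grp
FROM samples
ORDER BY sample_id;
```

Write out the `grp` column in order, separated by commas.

sample_id=6: ph >= 7 AND site <> 'tap' → -31
sample_id=7: ph >= 6 OR turbidity >= 54 → 5
sample_id=8: ph >= 6 OR turbidity >= 54 → 11
sample_id=9: ph >= 7 AND site <> 'tap' → -12
sample_id=10: ph >= 7 AND site <> 'tap' → -28
sample_id=11: ph >= 6 OR turbidity >= 54 → 26
sample_id=12: ph >= 6 OR turbidity >= 54 → 22
sample_id=13: ELSE → -37
sample_id=14: ELSE → -9
sample_id=15: ph >= 7 AND site <> 'tap' → -19
sample_id=16: ELSE → -19
sample_id=17: ph >= 6 OR turbidity >= 54 → 26
sample_id=18: ph >= 7 AND site <> 'tap' → -31
sample_id=19: ELSE → -1

-31, 5, 11, -12, -28, 26, 22, -37, -9, -19, -19, 26, -31, -1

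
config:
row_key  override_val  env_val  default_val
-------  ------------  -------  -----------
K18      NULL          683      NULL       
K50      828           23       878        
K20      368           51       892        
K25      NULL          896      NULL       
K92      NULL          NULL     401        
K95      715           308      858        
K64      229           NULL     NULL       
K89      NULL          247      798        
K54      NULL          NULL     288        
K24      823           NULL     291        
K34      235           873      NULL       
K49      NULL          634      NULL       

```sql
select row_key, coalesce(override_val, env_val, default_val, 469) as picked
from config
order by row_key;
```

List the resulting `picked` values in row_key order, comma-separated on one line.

683, 368, 823, 896, 235, 634, 828, 288, 229, 247, 401, 715

row_key=K18: override_val=NULL, env_val=683 → 683
row_key=K20: override_val=368 → 368
row_key=K24: override_val=823 → 823
row_key=K25: override_val=NULL, env_val=896 → 896
row_key=K34: override_val=235 → 235
row_key=K49: override_val=NULL, env_val=634 → 634
row_key=K50: override_val=828 → 828
row_key=K54: override_val=NULL, env_val=NULL, default_val=288 → 288
row_key=K64: override_val=229 → 229
row_key=K89: override_val=NULL, env_val=247 → 247
row_key=K92: override_val=NULL, env_val=NULL, default_val=401 → 401
row_key=K95: override_val=715 → 715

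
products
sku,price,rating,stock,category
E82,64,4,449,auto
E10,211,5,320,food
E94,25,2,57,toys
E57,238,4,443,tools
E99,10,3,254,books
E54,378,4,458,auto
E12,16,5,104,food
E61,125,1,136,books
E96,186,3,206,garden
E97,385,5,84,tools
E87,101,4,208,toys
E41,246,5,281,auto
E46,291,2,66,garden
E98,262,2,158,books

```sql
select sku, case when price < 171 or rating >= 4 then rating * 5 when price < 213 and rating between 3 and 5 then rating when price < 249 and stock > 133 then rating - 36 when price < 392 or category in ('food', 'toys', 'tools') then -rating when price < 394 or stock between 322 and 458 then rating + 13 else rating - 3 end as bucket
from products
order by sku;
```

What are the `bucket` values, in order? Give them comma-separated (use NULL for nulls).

sku=E10: price < 171 or rating >= 4 → 25
sku=E12: price < 171 or rating >= 4 → 25
sku=E41: price < 171 or rating >= 4 → 25
sku=E46: price < 392 or category in ('food', 'toys', 'tools') → -2
sku=E54: price < 171 or rating >= 4 → 20
sku=E57: price < 171 or rating >= 4 → 20
sku=E61: price < 171 or rating >= 4 → 5
sku=E82: price < 171 or rating >= 4 → 20
sku=E87: price < 171 or rating >= 4 → 20
sku=E94: price < 171 or rating >= 4 → 10
sku=E96: price < 213 and rating between 3 and 5 → 3
sku=E97: price < 171 or rating >= 4 → 25
sku=E98: price < 392 or category in ('food', 'toys', 'tools') → -2
sku=E99: price < 171 or rating >= 4 → 15

25, 25, 25, -2, 20, 20, 5, 20, 20, 10, 3, 25, -2, 15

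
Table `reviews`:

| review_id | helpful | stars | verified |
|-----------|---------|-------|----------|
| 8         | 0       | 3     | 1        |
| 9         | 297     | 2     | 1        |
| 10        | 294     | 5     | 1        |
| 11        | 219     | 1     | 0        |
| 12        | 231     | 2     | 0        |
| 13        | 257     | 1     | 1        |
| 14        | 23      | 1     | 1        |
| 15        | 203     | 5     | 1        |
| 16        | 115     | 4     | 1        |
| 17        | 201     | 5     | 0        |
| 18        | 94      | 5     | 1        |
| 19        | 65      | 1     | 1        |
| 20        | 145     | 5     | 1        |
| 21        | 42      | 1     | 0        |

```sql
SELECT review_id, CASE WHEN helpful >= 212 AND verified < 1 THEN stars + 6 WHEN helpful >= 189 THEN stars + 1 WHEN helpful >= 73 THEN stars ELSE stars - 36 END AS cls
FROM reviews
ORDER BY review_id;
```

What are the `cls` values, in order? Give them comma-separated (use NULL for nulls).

review_id=8: ELSE → -33
review_id=9: helpful >= 189 → 3
review_id=10: helpful >= 189 → 6
review_id=11: helpful >= 212 AND verified < 1 → 7
review_id=12: helpful >= 212 AND verified < 1 → 8
review_id=13: helpful >= 189 → 2
review_id=14: ELSE → -35
review_id=15: helpful >= 189 → 6
review_id=16: helpful >= 73 → 4
review_id=17: helpful >= 189 → 6
review_id=18: helpful >= 73 → 5
review_id=19: ELSE → -35
review_id=20: helpful >= 73 → 5
review_id=21: ELSE → -35

-33, 3, 6, 7, 8, 2, -35, 6, 4, 6, 5, -35, 5, -35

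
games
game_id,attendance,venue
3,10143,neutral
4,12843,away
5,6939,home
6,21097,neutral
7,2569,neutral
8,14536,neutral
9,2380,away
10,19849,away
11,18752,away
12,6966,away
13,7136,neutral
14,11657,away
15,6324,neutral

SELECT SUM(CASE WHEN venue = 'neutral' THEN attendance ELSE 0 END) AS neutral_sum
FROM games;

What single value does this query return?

game_id=3: ✓ → 10143
game_id=4: ✗
game_id=5: ✗
game_id=6: ✓ → 21097
game_id=7: ✓ → 2569
game_id=8: ✓ → 14536
game_id=9: ✗
game_id=10: ✗
game_id=11: ✗
game_id=12: ✗
game_id=13: ✓ → 7136
game_id=14: ✗
game_id=15: ✓ → 6324
neutral_sum = 10143 + 21097 + 2569 + 14536 + 7136 + 6324 = 61805

61805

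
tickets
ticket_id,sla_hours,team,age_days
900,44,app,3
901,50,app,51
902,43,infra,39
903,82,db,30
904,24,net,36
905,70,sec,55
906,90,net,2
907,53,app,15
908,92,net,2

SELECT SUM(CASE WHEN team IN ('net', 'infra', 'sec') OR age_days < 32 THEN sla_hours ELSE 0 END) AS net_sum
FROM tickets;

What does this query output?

498

ticket_id=900: ✓ → 44
ticket_id=901: ✗
ticket_id=902: ✓ → 43
ticket_id=903: ✓ → 82
ticket_id=904: ✓ → 24
ticket_id=905: ✓ → 70
ticket_id=906: ✓ → 90
ticket_id=907: ✓ → 53
ticket_id=908: ✓ → 92
net_sum = 44 + 43 + 82 + 24 + 70 + 90 + 53 + 92 = 498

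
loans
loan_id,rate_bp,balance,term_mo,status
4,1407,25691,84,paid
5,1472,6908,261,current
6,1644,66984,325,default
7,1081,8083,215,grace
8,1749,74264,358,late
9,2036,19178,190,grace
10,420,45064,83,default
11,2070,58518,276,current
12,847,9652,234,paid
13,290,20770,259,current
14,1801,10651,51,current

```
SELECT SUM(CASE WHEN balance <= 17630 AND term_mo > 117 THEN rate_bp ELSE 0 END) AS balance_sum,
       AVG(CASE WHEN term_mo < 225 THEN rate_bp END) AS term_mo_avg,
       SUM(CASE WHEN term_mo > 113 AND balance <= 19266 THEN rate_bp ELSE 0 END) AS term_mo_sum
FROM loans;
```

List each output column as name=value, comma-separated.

[balance_sum: balance <= 17630 AND term_mo > 117]
loan_id=4: ✗
loan_id=5: ✓ → 1472
loan_id=6: ✗
loan_id=7: ✓ → 1081
loan_id=8: ✗
loan_id=9: ✗
loan_id=10: ✗
loan_id=11: ✗
loan_id=12: ✓ → 847
loan_id=13: ✗
loan_id=14: ✗
balance_sum = 1472 + 1081 + 847 = 3400
—
[term_mo_avg: term_mo < 225]
loan_id=4: ✓ → 1407
loan_id=5: ✗
loan_id=6: ✗
loan_id=7: ✓ → 1081
loan_id=8: ✗
loan_id=9: ✓ → 2036
loan_id=10: ✓ → 420
loan_id=11: ✗
loan_id=12: ✗
loan_id=13: ✗
loan_id=14: ✓ → 1801
term_mo_avg = (1407 + 1081 + 2036 + 420 + 1801) / 5 = 1349
—
[term_mo_sum: term_mo > 113 AND balance <= 19266]
loan_id=4: ✗
loan_id=5: ✓ → 1472
loan_id=6: ✗
loan_id=7: ✓ → 1081
loan_id=8: ✗
loan_id=9: ✓ → 2036
loan_id=10: ✗
loan_id=11: ✗
loan_id=12: ✓ → 847
loan_id=13: ✗
loan_id=14: ✗
term_mo_sum = 1472 + 1081 + 2036 + 847 = 5436

balance_sum=3400, term_mo_avg=1349, term_mo_sum=5436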